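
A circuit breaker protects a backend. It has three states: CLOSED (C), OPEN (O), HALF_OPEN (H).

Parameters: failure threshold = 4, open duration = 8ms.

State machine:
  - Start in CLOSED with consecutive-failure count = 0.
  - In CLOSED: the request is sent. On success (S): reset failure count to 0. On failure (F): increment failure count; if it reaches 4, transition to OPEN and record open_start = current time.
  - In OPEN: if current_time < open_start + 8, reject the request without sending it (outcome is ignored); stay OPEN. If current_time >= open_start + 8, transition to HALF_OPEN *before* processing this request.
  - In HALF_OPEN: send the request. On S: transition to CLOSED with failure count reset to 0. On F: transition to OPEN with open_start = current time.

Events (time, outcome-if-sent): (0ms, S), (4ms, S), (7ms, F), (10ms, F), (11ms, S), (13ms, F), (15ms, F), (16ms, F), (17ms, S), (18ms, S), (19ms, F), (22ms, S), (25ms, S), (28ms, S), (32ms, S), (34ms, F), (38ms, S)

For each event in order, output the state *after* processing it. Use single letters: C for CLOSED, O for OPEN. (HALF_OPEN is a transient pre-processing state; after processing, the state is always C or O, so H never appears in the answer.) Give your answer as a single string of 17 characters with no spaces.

Answer: CCCCCCCCCCCCCCCCC

Derivation:
State after each event:
  event#1 t=0ms outcome=S: state=CLOSED
  event#2 t=4ms outcome=S: state=CLOSED
  event#3 t=7ms outcome=F: state=CLOSED
  event#4 t=10ms outcome=F: state=CLOSED
  event#5 t=11ms outcome=S: state=CLOSED
  event#6 t=13ms outcome=F: state=CLOSED
  event#7 t=15ms outcome=F: state=CLOSED
  event#8 t=16ms outcome=F: state=CLOSED
  event#9 t=17ms outcome=S: state=CLOSED
  event#10 t=18ms outcome=S: state=CLOSED
  event#11 t=19ms outcome=F: state=CLOSED
  event#12 t=22ms outcome=S: state=CLOSED
  event#13 t=25ms outcome=S: state=CLOSED
  event#14 t=28ms outcome=S: state=CLOSED
  event#15 t=32ms outcome=S: state=CLOSED
  event#16 t=34ms outcome=F: state=CLOSED
  event#17 t=38ms outcome=S: state=CLOSED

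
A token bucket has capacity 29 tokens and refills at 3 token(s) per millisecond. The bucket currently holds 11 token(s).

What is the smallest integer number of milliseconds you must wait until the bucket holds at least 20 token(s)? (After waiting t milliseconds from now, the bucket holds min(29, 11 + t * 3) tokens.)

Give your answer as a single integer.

Need 11 + t * 3 >= 20, so t >= 9/3.
Smallest integer t = ceil(9/3) = 3.

Answer: 3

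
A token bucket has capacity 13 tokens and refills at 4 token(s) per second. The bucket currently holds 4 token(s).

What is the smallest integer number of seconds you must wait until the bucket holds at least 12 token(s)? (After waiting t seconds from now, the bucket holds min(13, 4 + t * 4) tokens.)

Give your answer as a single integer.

Need 4 + t * 4 >= 12, so t >= 8/4.
Smallest integer t = ceil(8/4) = 2.

Answer: 2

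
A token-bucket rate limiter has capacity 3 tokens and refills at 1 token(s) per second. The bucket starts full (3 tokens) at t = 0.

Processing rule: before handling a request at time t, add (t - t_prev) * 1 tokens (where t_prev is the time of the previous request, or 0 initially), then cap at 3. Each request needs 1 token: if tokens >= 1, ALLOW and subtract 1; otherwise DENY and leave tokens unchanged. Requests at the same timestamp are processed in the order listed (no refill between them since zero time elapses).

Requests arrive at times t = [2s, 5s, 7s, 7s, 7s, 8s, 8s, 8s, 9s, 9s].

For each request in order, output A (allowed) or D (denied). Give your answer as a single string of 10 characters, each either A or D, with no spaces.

Answer: AAAAAADDAD

Derivation:
Simulating step by step:
  req#1 t=2s: ALLOW
  req#2 t=5s: ALLOW
  req#3 t=7s: ALLOW
  req#4 t=7s: ALLOW
  req#5 t=7s: ALLOW
  req#6 t=8s: ALLOW
  req#7 t=8s: DENY
  req#8 t=8s: DENY
  req#9 t=9s: ALLOW
  req#10 t=9s: DENY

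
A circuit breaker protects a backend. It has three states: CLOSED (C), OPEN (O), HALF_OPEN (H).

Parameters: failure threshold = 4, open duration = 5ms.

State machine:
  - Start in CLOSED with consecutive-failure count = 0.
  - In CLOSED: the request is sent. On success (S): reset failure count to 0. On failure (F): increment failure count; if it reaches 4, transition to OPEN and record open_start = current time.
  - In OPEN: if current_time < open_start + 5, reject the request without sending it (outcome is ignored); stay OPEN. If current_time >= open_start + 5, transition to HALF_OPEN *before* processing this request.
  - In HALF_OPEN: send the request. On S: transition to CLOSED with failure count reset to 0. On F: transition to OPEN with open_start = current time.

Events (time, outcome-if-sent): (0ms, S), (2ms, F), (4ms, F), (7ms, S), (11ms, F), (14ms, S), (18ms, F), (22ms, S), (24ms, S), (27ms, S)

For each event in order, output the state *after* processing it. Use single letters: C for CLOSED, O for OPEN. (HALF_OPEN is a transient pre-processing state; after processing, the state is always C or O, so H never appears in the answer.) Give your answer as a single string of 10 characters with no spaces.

Answer: CCCCCCCCCC

Derivation:
State after each event:
  event#1 t=0ms outcome=S: state=CLOSED
  event#2 t=2ms outcome=F: state=CLOSED
  event#3 t=4ms outcome=F: state=CLOSED
  event#4 t=7ms outcome=S: state=CLOSED
  event#5 t=11ms outcome=F: state=CLOSED
  event#6 t=14ms outcome=S: state=CLOSED
  event#7 t=18ms outcome=F: state=CLOSED
  event#8 t=22ms outcome=S: state=CLOSED
  event#9 t=24ms outcome=S: state=CLOSED
  event#10 t=27ms outcome=S: state=CLOSED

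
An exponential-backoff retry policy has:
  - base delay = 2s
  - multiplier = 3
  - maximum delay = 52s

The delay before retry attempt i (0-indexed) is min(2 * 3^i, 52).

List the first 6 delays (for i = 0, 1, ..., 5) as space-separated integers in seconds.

Computing each delay:
  i=0: min(2*3^0, 52) = 2
  i=1: min(2*3^1, 52) = 6
  i=2: min(2*3^2, 52) = 18
  i=3: min(2*3^3, 52) = 52
  i=4: min(2*3^4, 52) = 52
  i=5: min(2*3^5, 52) = 52

Answer: 2 6 18 52 52 52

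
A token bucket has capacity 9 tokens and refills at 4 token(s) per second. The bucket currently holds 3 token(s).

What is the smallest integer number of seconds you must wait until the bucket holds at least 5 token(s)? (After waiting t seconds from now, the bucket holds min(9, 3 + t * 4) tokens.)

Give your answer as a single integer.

Need 3 + t * 4 >= 5, so t >= 2/4.
Smallest integer t = ceil(2/4) = 1.

Answer: 1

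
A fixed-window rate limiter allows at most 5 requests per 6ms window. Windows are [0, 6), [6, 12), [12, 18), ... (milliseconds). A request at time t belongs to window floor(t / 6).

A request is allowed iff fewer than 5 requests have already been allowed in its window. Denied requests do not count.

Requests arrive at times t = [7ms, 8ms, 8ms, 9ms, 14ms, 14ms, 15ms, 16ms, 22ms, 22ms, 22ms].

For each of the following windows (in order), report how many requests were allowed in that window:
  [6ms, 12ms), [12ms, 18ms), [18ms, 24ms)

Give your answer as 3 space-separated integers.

Answer: 4 4 3

Derivation:
Processing requests:
  req#1 t=7ms (window 1): ALLOW
  req#2 t=8ms (window 1): ALLOW
  req#3 t=8ms (window 1): ALLOW
  req#4 t=9ms (window 1): ALLOW
  req#5 t=14ms (window 2): ALLOW
  req#6 t=14ms (window 2): ALLOW
  req#7 t=15ms (window 2): ALLOW
  req#8 t=16ms (window 2): ALLOW
  req#9 t=22ms (window 3): ALLOW
  req#10 t=22ms (window 3): ALLOW
  req#11 t=22ms (window 3): ALLOW

Allowed counts by window: 4 4 3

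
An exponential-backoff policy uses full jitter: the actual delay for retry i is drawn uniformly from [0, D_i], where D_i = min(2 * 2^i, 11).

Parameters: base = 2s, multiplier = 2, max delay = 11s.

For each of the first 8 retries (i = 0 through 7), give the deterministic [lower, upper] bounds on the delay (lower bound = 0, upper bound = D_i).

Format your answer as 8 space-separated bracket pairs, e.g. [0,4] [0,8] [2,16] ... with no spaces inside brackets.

Answer: [0,2] [0,4] [0,8] [0,11] [0,11] [0,11] [0,11] [0,11]

Derivation:
Computing bounds per retry:
  i=0: D_i=min(2*2^0,11)=2, bounds=[0,2]
  i=1: D_i=min(2*2^1,11)=4, bounds=[0,4]
  i=2: D_i=min(2*2^2,11)=8, bounds=[0,8]
  i=3: D_i=min(2*2^3,11)=11, bounds=[0,11]
  i=4: D_i=min(2*2^4,11)=11, bounds=[0,11]
  i=5: D_i=min(2*2^5,11)=11, bounds=[0,11]
  i=6: D_i=min(2*2^6,11)=11, bounds=[0,11]
  i=7: D_i=min(2*2^7,11)=11, bounds=[0,11]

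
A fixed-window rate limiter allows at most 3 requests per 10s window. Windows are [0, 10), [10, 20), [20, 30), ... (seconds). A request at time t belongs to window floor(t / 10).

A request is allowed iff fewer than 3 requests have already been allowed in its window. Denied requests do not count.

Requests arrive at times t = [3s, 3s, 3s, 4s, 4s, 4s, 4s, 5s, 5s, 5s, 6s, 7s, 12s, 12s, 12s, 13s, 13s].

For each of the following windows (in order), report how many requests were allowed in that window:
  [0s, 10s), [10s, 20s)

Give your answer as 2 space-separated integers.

Processing requests:
  req#1 t=3s (window 0): ALLOW
  req#2 t=3s (window 0): ALLOW
  req#3 t=3s (window 0): ALLOW
  req#4 t=4s (window 0): DENY
  req#5 t=4s (window 0): DENY
  req#6 t=4s (window 0): DENY
  req#7 t=4s (window 0): DENY
  req#8 t=5s (window 0): DENY
  req#9 t=5s (window 0): DENY
  req#10 t=5s (window 0): DENY
  req#11 t=6s (window 0): DENY
  req#12 t=7s (window 0): DENY
  req#13 t=12s (window 1): ALLOW
  req#14 t=12s (window 1): ALLOW
  req#15 t=12s (window 1): ALLOW
  req#16 t=13s (window 1): DENY
  req#17 t=13s (window 1): DENY

Allowed counts by window: 3 3

Answer: 3 3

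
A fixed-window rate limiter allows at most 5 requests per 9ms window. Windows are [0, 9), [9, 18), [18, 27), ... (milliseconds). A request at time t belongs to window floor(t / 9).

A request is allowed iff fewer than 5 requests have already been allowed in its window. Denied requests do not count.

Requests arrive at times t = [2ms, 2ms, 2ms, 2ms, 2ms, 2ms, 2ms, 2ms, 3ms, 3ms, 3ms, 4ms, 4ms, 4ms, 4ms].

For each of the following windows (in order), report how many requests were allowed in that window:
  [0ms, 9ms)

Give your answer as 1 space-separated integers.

Answer: 5

Derivation:
Processing requests:
  req#1 t=2ms (window 0): ALLOW
  req#2 t=2ms (window 0): ALLOW
  req#3 t=2ms (window 0): ALLOW
  req#4 t=2ms (window 0): ALLOW
  req#5 t=2ms (window 0): ALLOW
  req#6 t=2ms (window 0): DENY
  req#7 t=2ms (window 0): DENY
  req#8 t=2ms (window 0): DENY
  req#9 t=3ms (window 0): DENY
  req#10 t=3ms (window 0): DENY
  req#11 t=3ms (window 0): DENY
  req#12 t=4ms (window 0): DENY
  req#13 t=4ms (window 0): DENY
  req#14 t=4ms (window 0): DENY
  req#15 t=4ms (window 0): DENY

Allowed counts by window: 5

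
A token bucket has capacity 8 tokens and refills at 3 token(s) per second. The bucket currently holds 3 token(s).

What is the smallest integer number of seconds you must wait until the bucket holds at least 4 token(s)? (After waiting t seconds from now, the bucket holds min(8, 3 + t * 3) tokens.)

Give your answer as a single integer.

Answer: 1

Derivation:
Need 3 + t * 3 >= 4, so t >= 1/3.
Smallest integer t = ceil(1/3) = 1.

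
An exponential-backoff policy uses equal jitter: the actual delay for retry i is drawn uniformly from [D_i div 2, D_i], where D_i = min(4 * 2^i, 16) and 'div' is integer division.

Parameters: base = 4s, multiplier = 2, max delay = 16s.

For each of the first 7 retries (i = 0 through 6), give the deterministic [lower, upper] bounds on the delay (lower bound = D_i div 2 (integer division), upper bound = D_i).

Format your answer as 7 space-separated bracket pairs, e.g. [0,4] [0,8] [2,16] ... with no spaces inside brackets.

Answer: [2,4] [4,8] [8,16] [8,16] [8,16] [8,16] [8,16]

Derivation:
Computing bounds per retry:
  i=0: D_i=min(4*2^0,16)=4, bounds=[2,4]
  i=1: D_i=min(4*2^1,16)=8, bounds=[4,8]
  i=2: D_i=min(4*2^2,16)=16, bounds=[8,16]
  i=3: D_i=min(4*2^3,16)=16, bounds=[8,16]
  i=4: D_i=min(4*2^4,16)=16, bounds=[8,16]
  i=5: D_i=min(4*2^5,16)=16, bounds=[8,16]
  i=6: D_i=min(4*2^6,16)=16, bounds=[8,16]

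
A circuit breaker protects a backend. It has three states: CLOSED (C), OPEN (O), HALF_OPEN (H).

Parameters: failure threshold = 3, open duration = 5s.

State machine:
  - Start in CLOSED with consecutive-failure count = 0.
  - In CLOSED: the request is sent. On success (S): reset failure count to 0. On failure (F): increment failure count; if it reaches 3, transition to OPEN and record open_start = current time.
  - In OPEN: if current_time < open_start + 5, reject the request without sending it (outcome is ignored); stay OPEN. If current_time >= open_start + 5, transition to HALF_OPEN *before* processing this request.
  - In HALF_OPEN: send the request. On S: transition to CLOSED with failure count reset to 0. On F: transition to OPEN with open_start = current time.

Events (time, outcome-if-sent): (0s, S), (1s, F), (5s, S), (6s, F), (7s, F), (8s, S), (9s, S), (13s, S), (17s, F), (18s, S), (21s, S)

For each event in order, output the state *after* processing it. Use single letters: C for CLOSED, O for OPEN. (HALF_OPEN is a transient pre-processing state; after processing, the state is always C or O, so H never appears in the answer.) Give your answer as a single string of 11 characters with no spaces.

Answer: CCCCCCCCCCC

Derivation:
State after each event:
  event#1 t=0s outcome=S: state=CLOSED
  event#2 t=1s outcome=F: state=CLOSED
  event#3 t=5s outcome=S: state=CLOSED
  event#4 t=6s outcome=F: state=CLOSED
  event#5 t=7s outcome=F: state=CLOSED
  event#6 t=8s outcome=S: state=CLOSED
  event#7 t=9s outcome=S: state=CLOSED
  event#8 t=13s outcome=S: state=CLOSED
  event#9 t=17s outcome=F: state=CLOSED
  event#10 t=18s outcome=S: state=CLOSED
  event#11 t=21s outcome=S: state=CLOSED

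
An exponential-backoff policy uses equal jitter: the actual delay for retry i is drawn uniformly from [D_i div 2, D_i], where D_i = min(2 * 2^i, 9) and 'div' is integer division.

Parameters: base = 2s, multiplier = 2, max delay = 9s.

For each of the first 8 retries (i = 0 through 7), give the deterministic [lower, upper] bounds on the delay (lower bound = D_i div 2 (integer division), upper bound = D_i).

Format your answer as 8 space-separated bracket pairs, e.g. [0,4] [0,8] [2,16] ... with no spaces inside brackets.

Computing bounds per retry:
  i=0: D_i=min(2*2^0,9)=2, bounds=[1,2]
  i=1: D_i=min(2*2^1,9)=4, bounds=[2,4]
  i=2: D_i=min(2*2^2,9)=8, bounds=[4,8]
  i=3: D_i=min(2*2^3,9)=9, bounds=[4,9]
  i=4: D_i=min(2*2^4,9)=9, bounds=[4,9]
  i=5: D_i=min(2*2^5,9)=9, bounds=[4,9]
  i=6: D_i=min(2*2^6,9)=9, bounds=[4,9]
  i=7: D_i=min(2*2^7,9)=9, bounds=[4,9]

Answer: [1,2] [2,4] [4,8] [4,9] [4,9] [4,9] [4,9] [4,9]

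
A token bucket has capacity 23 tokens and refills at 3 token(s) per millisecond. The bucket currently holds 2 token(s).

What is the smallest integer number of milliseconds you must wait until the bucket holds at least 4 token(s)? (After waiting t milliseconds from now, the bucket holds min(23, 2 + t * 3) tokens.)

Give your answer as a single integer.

Need 2 + t * 3 >= 4, so t >= 2/3.
Smallest integer t = ceil(2/3) = 1.

Answer: 1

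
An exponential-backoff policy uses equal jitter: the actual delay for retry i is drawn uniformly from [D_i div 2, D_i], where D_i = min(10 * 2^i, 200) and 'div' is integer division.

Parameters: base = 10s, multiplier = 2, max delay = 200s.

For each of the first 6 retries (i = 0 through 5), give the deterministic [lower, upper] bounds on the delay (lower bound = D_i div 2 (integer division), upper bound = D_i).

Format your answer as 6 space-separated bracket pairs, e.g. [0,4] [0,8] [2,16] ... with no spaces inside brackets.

Computing bounds per retry:
  i=0: D_i=min(10*2^0,200)=10, bounds=[5,10]
  i=1: D_i=min(10*2^1,200)=20, bounds=[10,20]
  i=2: D_i=min(10*2^2,200)=40, bounds=[20,40]
  i=3: D_i=min(10*2^3,200)=80, bounds=[40,80]
  i=4: D_i=min(10*2^4,200)=160, bounds=[80,160]
  i=5: D_i=min(10*2^5,200)=200, bounds=[100,200]

Answer: [5,10] [10,20] [20,40] [40,80] [80,160] [100,200]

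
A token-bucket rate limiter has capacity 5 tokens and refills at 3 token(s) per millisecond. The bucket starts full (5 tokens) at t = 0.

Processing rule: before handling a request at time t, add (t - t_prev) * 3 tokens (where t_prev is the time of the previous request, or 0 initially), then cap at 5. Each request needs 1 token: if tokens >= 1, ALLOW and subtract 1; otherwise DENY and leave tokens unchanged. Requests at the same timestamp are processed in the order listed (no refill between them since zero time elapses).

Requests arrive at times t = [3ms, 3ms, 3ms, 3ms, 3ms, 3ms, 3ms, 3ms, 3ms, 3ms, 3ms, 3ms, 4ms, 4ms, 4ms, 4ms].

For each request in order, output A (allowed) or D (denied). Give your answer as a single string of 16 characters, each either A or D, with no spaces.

Simulating step by step:
  req#1 t=3ms: ALLOW
  req#2 t=3ms: ALLOW
  req#3 t=3ms: ALLOW
  req#4 t=3ms: ALLOW
  req#5 t=3ms: ALLOW
  req#6 t=3ms: DENY
  req#7 t=3ms: DENY
  req#8 t=3ms: DENY
  req#9 t=3ms: DENY
  req#10 t=3ms: DENY
  req#11 t=3ms: DENY
  req#12 t=3ms: DENY
  req#13 t=4ms: ALLOW
  req#14 t=4ms: ALLOW
  req#15 t=4ms: ALLOW
  req#16 t=4ms: DENY

Answer: AAAAADDDDDDDAAAD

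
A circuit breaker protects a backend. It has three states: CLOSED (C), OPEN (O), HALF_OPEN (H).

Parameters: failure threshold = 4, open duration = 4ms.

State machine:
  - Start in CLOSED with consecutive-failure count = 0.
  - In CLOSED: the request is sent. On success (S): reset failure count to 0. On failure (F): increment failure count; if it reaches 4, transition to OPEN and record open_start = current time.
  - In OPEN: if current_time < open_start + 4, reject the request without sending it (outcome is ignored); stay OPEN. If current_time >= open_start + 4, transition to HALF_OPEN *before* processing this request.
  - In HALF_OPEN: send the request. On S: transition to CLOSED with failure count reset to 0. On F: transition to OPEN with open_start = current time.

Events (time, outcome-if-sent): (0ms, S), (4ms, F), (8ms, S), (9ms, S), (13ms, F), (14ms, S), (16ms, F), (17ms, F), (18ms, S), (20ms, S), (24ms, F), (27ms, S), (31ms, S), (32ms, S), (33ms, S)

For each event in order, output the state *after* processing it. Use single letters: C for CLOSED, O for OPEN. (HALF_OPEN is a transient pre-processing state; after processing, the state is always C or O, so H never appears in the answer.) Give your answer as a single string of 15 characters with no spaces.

Answer: CCCCCCCCCCCCCCC

Derivation:
State after each event:
  event#1 t=0ms outcome=S: state=CLOSED
  event#2 t=4ms outcome=F: state=CLOSED
  event#3 t=8ms outcome=S: state=CLOSED
  event#4 t=9ms outcome=S: state=CLOSED
  event#5 t=13ms outcome=F: state=CLOSED
  event#6 t=14ms outcome=S: state=CLOSED
  event#7 t=16ms outcome=F: state=CLOSED
  event#8 t=17ms outcome=F: state=CLOSED
  event#9 t=18ms outcome=S: state=CLOSED
  event#10 t=20ms outcome=S: state=CLOSED
  event#11 t=24ms outcome=F: state=CLOSED
  event#12 t=27ms outcome=S: state=CLOSED
  event#13 t=31ms outcome=S: state=CLOSED
  event#14 t=32ms outcome=S: state=CLOSED
  event#15 t=33ms outcome=S: state=CLOSED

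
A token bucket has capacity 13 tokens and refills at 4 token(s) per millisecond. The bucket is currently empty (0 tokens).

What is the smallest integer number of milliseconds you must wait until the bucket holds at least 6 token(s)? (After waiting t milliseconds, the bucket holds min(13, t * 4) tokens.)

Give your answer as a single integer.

Need t * 4 >= 6, so t >= 6/4.
Smallest integer t = ceil(6/4) = 2.

Answer: 2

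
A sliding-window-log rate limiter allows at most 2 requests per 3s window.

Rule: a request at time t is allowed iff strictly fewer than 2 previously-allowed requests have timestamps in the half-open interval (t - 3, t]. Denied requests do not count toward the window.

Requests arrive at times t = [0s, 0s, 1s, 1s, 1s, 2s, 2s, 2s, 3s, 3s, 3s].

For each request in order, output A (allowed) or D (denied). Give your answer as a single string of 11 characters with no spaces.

Tracking allowed requests in the window:
  req#1 t=0s: ALLOW
  req#2 t=0s: ALLOW
  req#3 t=1s: DENY
  req#4 t=1s: DENY
  req#5 t=1s: DENY
  req#6 t=2s: DENY
  req#7 t=2s: DENY
  req#8 t=2s: DENY
  req#9 t=3s: ALLOW
  req#10 t=3s: ALLOW
  req#11 t=3s: DENY

Answer: AADDDDDDAAD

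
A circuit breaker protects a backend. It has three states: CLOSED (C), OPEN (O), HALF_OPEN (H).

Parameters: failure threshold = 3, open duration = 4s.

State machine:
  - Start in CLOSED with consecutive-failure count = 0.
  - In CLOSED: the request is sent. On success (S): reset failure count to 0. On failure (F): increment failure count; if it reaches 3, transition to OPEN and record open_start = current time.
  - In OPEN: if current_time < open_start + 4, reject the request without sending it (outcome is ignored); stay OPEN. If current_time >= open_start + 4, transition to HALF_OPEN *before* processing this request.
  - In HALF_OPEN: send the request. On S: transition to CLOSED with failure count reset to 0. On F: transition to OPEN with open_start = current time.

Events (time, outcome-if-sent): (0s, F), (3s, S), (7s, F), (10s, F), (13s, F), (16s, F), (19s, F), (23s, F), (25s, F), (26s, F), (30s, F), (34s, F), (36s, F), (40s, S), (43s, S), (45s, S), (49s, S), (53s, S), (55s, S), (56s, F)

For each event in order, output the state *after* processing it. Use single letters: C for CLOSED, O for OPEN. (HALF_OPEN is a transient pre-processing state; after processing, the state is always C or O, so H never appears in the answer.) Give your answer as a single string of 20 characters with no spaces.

Answer: CCCCOOOOOOOOOCCCCCCC

Derivation:
State after each event:
  event#1 t=0s outcome=F: state=CLOSED
  event#2 t=3s outcome=S: state=CLOSED
  event#3 t=7s outcome=F: state=CLOSED
  event#4 t=10s outcome=F: state=CLOSED
  event#5 t=13s outcome=F: state=OPEN
  event#6 t=16s outcome=F: state=OPEN
  event#7 t=19s outcome=F: state=OPEN
  event#8 t=23s outcome=F: state=OPEN
  event#9 t=25s outcome=F: state=OPEN
  event#10 t=26s outcome=F: state=OPEN
  event#11 t=30s outcome=F: state=OPEN
  event#12 t=34s outcome=F: state=OPEN
  event#13 t=36s outcome=F: state=OPEN
  event#14 t=40s outcome=S: state=CLOSED
  event#15 t=43s outcome=S: state=CLOSED
  event#16 t=45s outcome=S: state=CLOSED
  event#17 t=49s outcome=S: state=CLOSED
  event#18 t=53s outcome=S: state=CLOSED
  event#19 t=55s outcome=S: state=CLOSED
  event#20 t=56s outcome=F: state=CLOSED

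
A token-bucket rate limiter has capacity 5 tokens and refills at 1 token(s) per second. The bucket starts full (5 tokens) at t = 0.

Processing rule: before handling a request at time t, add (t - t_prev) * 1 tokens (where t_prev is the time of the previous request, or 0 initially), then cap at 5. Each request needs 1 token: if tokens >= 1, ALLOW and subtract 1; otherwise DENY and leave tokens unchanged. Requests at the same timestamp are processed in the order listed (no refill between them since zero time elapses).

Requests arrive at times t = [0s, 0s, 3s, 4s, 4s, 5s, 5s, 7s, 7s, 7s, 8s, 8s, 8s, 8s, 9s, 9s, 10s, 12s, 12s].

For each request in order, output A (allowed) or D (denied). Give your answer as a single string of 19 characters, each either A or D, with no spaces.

Answer: AAAAAAAAAAAADDADAAA

Derivation:
Simulating step by step:
  req#1 t=0s: ALLOW
  req#2 t=0s: ALLOW
  req#3 t=3s: ALLOW
  req#4 t=4s: ALLOW
  req#5 t=4s: ALLOW
  req#6 t=5s: ALLOW
  req#7 t=5s: ALLOW
  req#8 t=7s: ALLOW
  req#9 t=7s: ALLOW
  req#10 t=7s: ALLOW
  req#11 t=8s: ALLOW
  req#12 t=8s: ALLOW
  req#13 t=8s: DENY
  req#14 t=8s: DENY
  req#15 t=9s: ALLOW
  req#16 t=9s: DENY
  req#17 t=10s: ALLOW
  req#18 t=12s: ALLOW
  req#19 t=12s: ALLOW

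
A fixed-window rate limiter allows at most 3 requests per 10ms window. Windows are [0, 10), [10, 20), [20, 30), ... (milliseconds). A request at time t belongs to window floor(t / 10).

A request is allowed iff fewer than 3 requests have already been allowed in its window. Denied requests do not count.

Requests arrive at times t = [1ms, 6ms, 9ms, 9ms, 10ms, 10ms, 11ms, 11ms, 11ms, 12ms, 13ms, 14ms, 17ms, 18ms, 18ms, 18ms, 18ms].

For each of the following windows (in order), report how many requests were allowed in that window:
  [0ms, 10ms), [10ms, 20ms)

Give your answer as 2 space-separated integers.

Processing requests:
  req#1 t=1ms (window 0): ALLOW
  req#2 t=6ms (window 0): ALLOW
  req#3 t=9ms (window 0): ALLOW
  req#4 t=9ms (window 0): DENY
  req#5 t=10ms (window 1): ALLOW
  req#6 t=10ms (window 1): ALLOW
  req#7 t=11ms (window 1): ALLOW
  req#8 t=11ms (window 1): DENY
  req#9 t=11ms (window 1): DENY
  req#10 t=12ms (window 1): DENY
  req#11 t=13ms (window 1): DENY
  req#12 t=14ms (window 1): DENY
  req#13 t=17ms (window 1): DENY
  req#14 t=18ms (window 1): DENY
  req#15 t=18ms (window 1): DENY
  req#16 t=18ms (window 1): DENY
  req#17 t=18ms (window 1): DENY

Allowed counts by window: 3 3

Answer: 3 3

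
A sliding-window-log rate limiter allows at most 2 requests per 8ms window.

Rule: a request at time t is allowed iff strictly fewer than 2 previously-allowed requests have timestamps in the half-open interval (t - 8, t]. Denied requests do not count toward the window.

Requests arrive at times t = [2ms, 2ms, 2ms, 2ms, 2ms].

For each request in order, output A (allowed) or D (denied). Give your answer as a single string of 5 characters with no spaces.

Answer: AADDD

Derivation:
Tracking allowed requests in the window:
  req#1 t=2ms: ALLOW
  req#2 t=2ms: ALLOW
  req#3 t=2ms: DENY
  req#4 t=2ms: DENY
  req#5 t=2ms: DENY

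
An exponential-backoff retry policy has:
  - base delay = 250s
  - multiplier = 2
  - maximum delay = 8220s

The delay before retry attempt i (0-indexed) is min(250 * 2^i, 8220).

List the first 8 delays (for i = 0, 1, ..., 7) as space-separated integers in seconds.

Answer: 250 500 1000 2000 4000 8000 8220 8220

Derivation:
Computing each delay:
  i=0: min(250*2^0, 8220) = 250
  i=1: min(250*2^1, 8220) = 500
  i=2: min(250*2^2, 8220) = 1000
  i=3: min(250*2^3, 8220) = 2000
  i=4: min(250*2^4, 8220) = 4000
  i=5: min(250*2^5, 8220) = 8000
  i=6: min(250*2^6, 8220) = 8220
  i=7: min(250*2^7, 8220) = 8220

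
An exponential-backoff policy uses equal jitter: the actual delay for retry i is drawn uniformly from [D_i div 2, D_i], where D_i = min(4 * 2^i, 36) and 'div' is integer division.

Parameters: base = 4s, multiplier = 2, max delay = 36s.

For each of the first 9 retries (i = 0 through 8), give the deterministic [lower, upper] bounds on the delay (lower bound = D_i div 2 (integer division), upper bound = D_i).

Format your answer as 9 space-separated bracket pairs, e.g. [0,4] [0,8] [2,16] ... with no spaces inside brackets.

Answer: [2,4] [4,8] [8,16] [16,32] [18,36] [18,36] [18,36] [18,36] [18,36]

Derivation:
Computing bounds per retry:
  i=0: D_i=min(4*2^0,36)=4, bounds=[2,4]
  i=1: D_i=min(4*2^1,36)=8, bounds=[4,8]
  i=2: D_i=min(4*2^2,36)=16, bounds=[8,16]
  i=3: D_i=min(4*2^3,36)=32, bounds=[16,32]
  i=4: D_i=min(4*2^4,36)=36, bounds=[18,36]
  i=5: D_i=min(4*2^5,36)=36, bounds=[18,36]
  i=6: D_i=min(4*2^6,36)=36, bounds=[18,36]
  i=7: D_i=min(4*2^7,36)=36, bounds=[18,36]
  i=8: D_i=min(4*2^8,36)=36, bounds=[18,36]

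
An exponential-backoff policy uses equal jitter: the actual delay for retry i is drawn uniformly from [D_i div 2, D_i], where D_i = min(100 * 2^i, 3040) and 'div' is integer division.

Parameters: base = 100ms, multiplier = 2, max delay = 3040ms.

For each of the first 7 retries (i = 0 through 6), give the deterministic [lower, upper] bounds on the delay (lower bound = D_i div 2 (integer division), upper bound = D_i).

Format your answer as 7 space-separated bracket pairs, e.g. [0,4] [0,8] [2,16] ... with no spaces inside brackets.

Computing bounds per retry:
  i=0: D_i=min(100*2^0,3040)=100, bounds=[50,100]
  i=1: D_i=min(100*2^1,3040)=200, bounds=[100,200]
  i=2: D_i=min(100*2^2,3040)=400, bounds=[200,400]
  i=3: D_i=min(100*2^3,3040)=800, bounds=[400,800]
  i=4: D_i=min(100*2^4,3040)=1600, bounds=[800,1600]
  i=5: D_i=min(100*2^5,3040)=3040, bounds=[1520,3040]
  i=6: D_i=min(100*2^6,3040)=3040, bounds=[1520,3040]

Answer: [50,100] [100,200] [200,400] [400,800] [800,1600] [1520,3040] [1520,3040]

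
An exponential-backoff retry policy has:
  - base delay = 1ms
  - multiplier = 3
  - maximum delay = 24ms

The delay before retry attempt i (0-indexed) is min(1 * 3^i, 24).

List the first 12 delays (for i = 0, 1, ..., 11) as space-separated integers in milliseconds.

Answer: 1 3 9 24 24 24 24 24 24 24 24 24

Derivation:
Computing each delay:
  i=0: min(1*3^0, 24) = 1
  i=1: min(1*3^1, 24) = 3
  i=2: min(1*3^2, 24) = 9
  i=3: min(1*3^3, 24) = 24
  i=4: min(1*3^4, 24) = 24
  i=5: min(1*3^5, 24) = 24
  i=6: min(1*3^6, 24) = 24
  i=7: min(1*3^7, 24) = 24
  i=8: min(1*3^8, 24) = 24
  i=9: min(1*3^9, 24) = 24
  i=10: min(1*3^10, 24) = 24
  i=11: min(1*3^11, 24) = 24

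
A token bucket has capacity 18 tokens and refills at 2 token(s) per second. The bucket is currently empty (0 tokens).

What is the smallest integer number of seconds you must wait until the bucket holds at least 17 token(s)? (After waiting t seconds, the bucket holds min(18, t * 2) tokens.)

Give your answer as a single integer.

Need t * 2 >= 17, so t >= 17/2.
Smallest integer t = ceil(17/2) = 9.

Answer: 9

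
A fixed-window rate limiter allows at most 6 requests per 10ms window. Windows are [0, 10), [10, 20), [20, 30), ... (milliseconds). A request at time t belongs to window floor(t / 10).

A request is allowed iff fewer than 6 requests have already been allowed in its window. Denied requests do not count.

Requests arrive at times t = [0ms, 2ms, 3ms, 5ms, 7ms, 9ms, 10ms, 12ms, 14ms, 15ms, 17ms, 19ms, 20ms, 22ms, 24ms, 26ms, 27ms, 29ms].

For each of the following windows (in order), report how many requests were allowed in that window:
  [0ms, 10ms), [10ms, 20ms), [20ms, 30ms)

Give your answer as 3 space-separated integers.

Processing requests:
  req#1 t=0ms (window 0): ALLOW
  req#2 t=2ms (window 0): ALLOW
  req#3 t=3ms (window 0): ALLOW
  req#4 t=5ms (window 0): ALLOW
  req#5 t=7ms (window 0): ALLOW
  req#6 t=9ms (window 0): ALLOW
  req#7 t=10ms (window 1): ALLOW
  req#8 t=12ms (window 1): ALLOW
  req#9 t=14ms (window 1): ALLOW
  req#10 t=15ms (window 1): ALLOW
  req#11 t=17ms (window 1): ALLOW
  req#12 t=19ms (window 1): ALLOW
  req#13 t=20ms (window 2): ALLOW
  req#14 t=22ms (window 2): ALLOW
  req#15 t=24ms (window 2): ALLOW
  req#16 t=26ms (window 2): ALLOW
  req#17 t=27ms (window 2): ALLOW
  req#18 t=29ms (window 2): ALLOW

Allowed counts by window: 6 6 6

Answer: 6 6 6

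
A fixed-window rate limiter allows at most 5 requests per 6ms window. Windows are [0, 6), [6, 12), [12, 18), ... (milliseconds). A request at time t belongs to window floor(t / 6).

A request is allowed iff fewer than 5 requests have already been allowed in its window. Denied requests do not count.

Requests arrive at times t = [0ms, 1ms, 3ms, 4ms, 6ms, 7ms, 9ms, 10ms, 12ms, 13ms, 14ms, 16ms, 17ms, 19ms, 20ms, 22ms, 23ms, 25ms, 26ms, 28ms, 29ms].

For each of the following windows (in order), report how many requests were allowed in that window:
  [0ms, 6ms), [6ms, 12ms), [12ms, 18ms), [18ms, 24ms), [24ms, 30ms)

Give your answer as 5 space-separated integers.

Answer: 4 4 5 4 4

Derivation:
Processing requests:
  req#1 t=0ms (window 0): ALLOW
  req#2 t=1ms (window 0): ALLOW
  req#3 t=3ms (window 0): ALLOW
  req#4 t=4ms (window 0): ALLOW
  req#5 t=6ms (window 1): ALLOW
  req#6 t=7ms (window 1): ALLOW
  req#7 t=9ms (window 1): ALLOW
  req#8 t=10ms (window 1): ALLOW
  req#9 t=12ms (window 2): ALLOW
  req#10 t=13ms (window 2): ALLOW
  req#11 t=14ms (window 2): ALLOW
  req#12 t=16ms (window 2): ALLOW
  req#13 t=17ms (window 2): ALLOW
  req#14 t=19ms (window 3): ALLOW
  req#15 t=20ms (window 3): ALLOW
  req#16 t=22ms (window 3): ALLOW
  req#17 t=23ms (window 3): ALLOW
  req#18 t=25ms (window 4): ALLOW
  req#19 t=26ms (window 4): ALLOW
  req#20 t=28ms (window 4): ALLOW
  req#21 t=29ms (window 4): ALLOW

Allowed counts by window: 4 4 5 4 4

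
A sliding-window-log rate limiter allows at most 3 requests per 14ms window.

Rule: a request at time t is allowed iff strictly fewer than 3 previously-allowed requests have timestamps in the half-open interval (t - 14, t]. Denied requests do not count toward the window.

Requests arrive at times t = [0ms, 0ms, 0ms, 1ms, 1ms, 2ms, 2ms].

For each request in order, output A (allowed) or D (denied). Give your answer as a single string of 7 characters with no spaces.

Answer: AAADDDD

Derivation:
Tracking allowed requests in the window:
  req#1 t=0ms: ALLOW
  req#2 t=0ms: ALLOW
  req#3 t=0ms: ALLOW
  req#4 t=1ms: DENY
  req#5 t=1ms: DENY
  req#6 t=2ms: DENY
  req#7 t=2ms: DENY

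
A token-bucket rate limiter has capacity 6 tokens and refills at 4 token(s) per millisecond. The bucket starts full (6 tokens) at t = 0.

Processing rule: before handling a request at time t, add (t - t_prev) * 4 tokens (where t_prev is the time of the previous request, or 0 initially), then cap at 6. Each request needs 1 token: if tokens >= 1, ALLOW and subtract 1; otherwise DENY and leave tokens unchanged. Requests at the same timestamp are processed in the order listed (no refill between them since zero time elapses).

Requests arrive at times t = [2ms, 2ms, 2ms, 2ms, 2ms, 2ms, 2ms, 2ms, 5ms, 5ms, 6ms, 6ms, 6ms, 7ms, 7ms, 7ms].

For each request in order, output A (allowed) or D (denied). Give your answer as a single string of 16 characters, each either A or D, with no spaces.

Simulating step by step:
  req#1 t=2ms: ALLOW
  req#2 t=2ms: ALLOW
  req#3 t=2ms: ALLOW
  req#4 t=2ms: ALLOW
  req#5 t=2ms: ALLOW
  req#6 t=2ms: ALLOW
  req#7 t=2ms: DENY
  req#8 t=2ms: DENY
  req#9 t=5ms: ALLOW
  req#10 t=5ms: ALLOW
  req#11 t=6ms: ALLOW
  req#12 t=6ms: ALLOW
  req#13 t=6ms: ALLOW
  req#14 t=7ms: ALLOW
  req#15 t=7ms: ALLOW
  req#16 t=7ms: ALLOW

Answer: AAAAAADDAAAAAAAA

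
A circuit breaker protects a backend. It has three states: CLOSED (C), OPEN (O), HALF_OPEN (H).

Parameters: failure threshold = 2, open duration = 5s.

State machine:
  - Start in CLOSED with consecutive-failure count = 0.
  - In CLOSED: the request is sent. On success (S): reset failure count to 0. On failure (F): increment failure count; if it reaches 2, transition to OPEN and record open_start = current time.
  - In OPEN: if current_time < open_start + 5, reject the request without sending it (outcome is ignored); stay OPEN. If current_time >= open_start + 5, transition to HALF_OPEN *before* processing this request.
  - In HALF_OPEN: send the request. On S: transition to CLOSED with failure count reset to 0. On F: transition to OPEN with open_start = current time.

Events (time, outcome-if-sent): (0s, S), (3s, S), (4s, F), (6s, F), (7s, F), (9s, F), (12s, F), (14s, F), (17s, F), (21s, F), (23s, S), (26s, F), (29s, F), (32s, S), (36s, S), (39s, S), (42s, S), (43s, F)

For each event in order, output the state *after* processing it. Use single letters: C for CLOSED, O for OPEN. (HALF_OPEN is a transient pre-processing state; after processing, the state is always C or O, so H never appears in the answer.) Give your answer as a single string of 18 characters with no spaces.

Answer: CCCOOOOOOOCCOOCCCC

Derivation:
State after each event:
  event#1 t=0s outcome=S: state=CLOSED
  event#2 t=3s outcome=S: state=CLOSED
  event#3 t=4s outcome=F: state=CLOSED
  event#4 t=6s outcome=F: state=OPEN
  event#5 t=7s outcome=F: state=OPEN
  event#6 t=9s outcome=F: state=OPEN
  event#7 t=12s outcome=F: state=OPEN
  event#8 t=14s outcome=F: state=OPEN
  event#9 t=17s outcome=F: state=OPEN
  event#10 t=21s outcome=F: state=OPEN
  event#11 t=23s outcome=S: state=CLOSED
  event#12 t=26s outcome=F: state=CLOSED
  event#13 t=29s outcome=F: state=OPEN
  event#14 t=32s outcome=S: state=OPEN
  event#15 t=36s outcome=S: state=CLOSED
  event#16 t=39s outcome=S: state=CLOSED
  event#17 t=42s outcome=S: state=CLOSED
  event#18 t=43s outcome=F: state=CLOSED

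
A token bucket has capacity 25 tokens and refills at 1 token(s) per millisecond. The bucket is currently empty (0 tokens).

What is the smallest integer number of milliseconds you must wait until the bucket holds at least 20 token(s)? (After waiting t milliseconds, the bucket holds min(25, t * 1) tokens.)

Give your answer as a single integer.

Answer: 20

Derivation:
Need t * 1 >= 20, so t >= 20/1.
Smallest integer t = ceil(20/1) = 20.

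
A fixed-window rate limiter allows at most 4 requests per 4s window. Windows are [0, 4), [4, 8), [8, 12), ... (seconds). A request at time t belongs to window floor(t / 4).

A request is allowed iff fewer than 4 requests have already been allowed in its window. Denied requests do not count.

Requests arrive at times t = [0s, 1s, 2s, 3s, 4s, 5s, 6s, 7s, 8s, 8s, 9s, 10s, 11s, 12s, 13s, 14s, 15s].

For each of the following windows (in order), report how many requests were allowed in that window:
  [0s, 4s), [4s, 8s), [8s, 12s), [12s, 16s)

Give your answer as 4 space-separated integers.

Answer: 4 4 4 4

Derivation:
Processing requests:
  req#1 t=0s (window 0): ALLOW
  req#2 t=1s (window 0): ALLOW
  req#3 t=2s (window 0): ALLOW
  req#4 t=3s (window 0): ALLOW
  req#5 t=4s (window 1): ALLOW
  req#6 t=5s (window 1): ALLOW
  req#7 t=6s (window 1): ALLOW
  req#8 t=7s (window 1): ALLOW
  req#9 t=8s (window 2): ALLOW
  req#10 t=8s (window 2): ALLOW
  req#11 t=9s (window 2): ALLOW
  req#12 t=10s (window 2): ALLOW
  req#13 t=11s (window 2): DENY
  req#14 t=12s (window 3): ALLOW
  req#15 t=13s (window 3): ALLOW
  req#16 t=14s (window 3): ALLOW
  req#17 t=15s (window 3): ALLOW

Allowed counts by window: 4 4 4 4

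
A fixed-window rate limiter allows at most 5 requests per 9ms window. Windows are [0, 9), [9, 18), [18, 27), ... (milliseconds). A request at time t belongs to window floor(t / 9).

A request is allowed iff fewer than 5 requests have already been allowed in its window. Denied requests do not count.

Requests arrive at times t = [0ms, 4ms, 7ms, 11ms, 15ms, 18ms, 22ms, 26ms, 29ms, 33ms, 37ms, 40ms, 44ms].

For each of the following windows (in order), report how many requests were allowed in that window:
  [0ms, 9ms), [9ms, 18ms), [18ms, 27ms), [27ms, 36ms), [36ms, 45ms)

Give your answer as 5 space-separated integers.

Answer: 3 2 3 2 3

Derivation:
Processing requests:
  req#1 t=0ms (window 0): ALLOW
  req#2 t=4ms (window 0): ALLOW
  req#3 t=7ms (window 0): ALLOW
  req#4 t=11ms (window 1): ALLOW
  req#5 t=15ms (window 1): ALLOW
  req#6 t=18ms (window 2): ALLOW
  req#7 t=22ms (window 2): ALLOW
  req#8 t=26ms (window 2): ALLOW
  req#9 t=29ms (window 3): ALLOW
  req#10 t=33ms (window 3): ALLOW
  req#11 t=37ms (window 4): ALLOW
  req#12 t=40ms (window 4): ALLOW
  req#13 t=44ms (window 4): ALLOW

Allowed counts by window: 3 2 3 2 3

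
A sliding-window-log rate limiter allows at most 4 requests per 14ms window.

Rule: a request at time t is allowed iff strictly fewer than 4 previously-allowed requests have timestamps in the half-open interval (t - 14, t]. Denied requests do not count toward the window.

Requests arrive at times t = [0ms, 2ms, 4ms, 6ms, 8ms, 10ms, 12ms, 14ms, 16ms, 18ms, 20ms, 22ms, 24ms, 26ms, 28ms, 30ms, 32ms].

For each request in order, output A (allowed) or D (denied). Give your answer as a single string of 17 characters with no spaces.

Answer: AAAADDDAAAADDDAAA

Derivation:
Tracking allowed requests in the window:
  req#1 t=0ms: ALLOW
  req#2 t=2ms: ALLOW
  req#3 t=4ms: ALLOW
  req#4 t=6ms: ALLOW
  req#5 t=8ms: DENY
  req#6 t=10ms: DENY
  req#7 t=12ms: DENY
  req#8 t=14ms: ALLOW
  req#9 t=16ms: ALLOW
  req#10 t=18ms: ALLOW
  req#11 t=20ms: ALLOW
  req#12 t=22ms: DENY
  req#13 t=24ms: DENY
  req#14 t=26ms: DENY
  req#15 t=28ms: ALLOW
  req#16 t=30ms: ALLOW
  req#17 t=32ms: ALLOW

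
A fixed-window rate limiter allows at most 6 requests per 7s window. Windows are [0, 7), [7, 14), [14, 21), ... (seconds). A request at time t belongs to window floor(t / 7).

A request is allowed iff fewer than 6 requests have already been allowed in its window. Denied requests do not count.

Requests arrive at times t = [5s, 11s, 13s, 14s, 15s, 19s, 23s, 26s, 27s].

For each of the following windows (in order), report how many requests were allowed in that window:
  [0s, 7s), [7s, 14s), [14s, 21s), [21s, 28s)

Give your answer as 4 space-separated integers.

Processing requests:
  req#1 t=5s (window 0): ALLOW
  req#2 t=11s (window 1): ALLOW
  req#3 t=13s (window 1): ALLOW
  req#4 t=14s (window 2): ALLOW
  req#5 t=15s (window 2): ALLOW
  req#6 t=19s (window 2): ALLOW
  req#7 t=23s (window 3): ALLOW
  req#8 t=26s (window 3): ALLOW
  req#9 t=27s (window 3): ALLOW

Allowed counts by window: 1 2 3 3

Answer: 1 2 3 3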